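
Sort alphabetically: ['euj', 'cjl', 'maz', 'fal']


Compare strings character by character (the first differing letter decides):
  'cjl' < 'euj' since 'c' < 'e' at position 1
  'euj' < 'fal' since 'e' < 'f' at position 1
  'fal' < 'maz' since 'f' < 'm' at position 1
Chaining these comparisons gives the alphabetical order.
Final answer: ['cjl', 'euj', 'fal', 'maz']


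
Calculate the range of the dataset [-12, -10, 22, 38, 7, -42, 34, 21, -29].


Maximum value: 38
Minimum value: -42
Range = 38 - (-42) = 80
Final answer: 80


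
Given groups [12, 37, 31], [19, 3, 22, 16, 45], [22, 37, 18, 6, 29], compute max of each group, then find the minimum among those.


Find max of each group:
  Group 1: [12, 37, 31] -> max = 37
  Group 2: [19, 3, 22, 16, 45] -> max = 45
  Group 3: [22, 37, 18, 6, 29] -> max = 37
Maxes: [37, 45, 37]
Minimum of maxes = 37
Final answer: 37


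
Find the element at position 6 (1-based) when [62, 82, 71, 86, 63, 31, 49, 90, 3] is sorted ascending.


Sort ascending: [3, 31, 49, 62, 63, 71, 82, 86, 90]
The 6th element (1-indexed) is at index 5.
Value = 71
Final answer: 71


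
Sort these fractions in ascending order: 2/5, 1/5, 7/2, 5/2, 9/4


Convert to decimal for comparison:
  2/5 = 0.4
  1/5 = 0.2
  7/2 = 3.5
  5/2 = 2.5
  9/4 = 2.25
Decimals in increasing order: 0.2 < 0.4 < 2.25 < 2.5 < 3.5
Writing each back as its fraction gives the sorted order.
Final answer: 1/5, 2/5, 9/4, 5/2, 7/2


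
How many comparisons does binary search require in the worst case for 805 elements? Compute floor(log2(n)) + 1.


Binary search halves the search space each step.
Maximum comparisons = floor(log2(805)) + 1
log2(805) = 9.6528
floor(log2(805)) = 9, so 9 + 1 = 10
Final answer: 10


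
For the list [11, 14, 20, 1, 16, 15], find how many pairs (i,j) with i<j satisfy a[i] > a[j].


For each element, count the later elements that are smaller than it:
  11 (index 0): smaller elements after it = [1] -> 1
  14 (index 1): smaller elements after it = [1] -> 1
  20 (index 2): smaller elements after it = [1, 16, 15] -> 3
  1 (index 3): smaller elements after it = [] -> 0
  16 (index 4): smaller elements after it = [15] -> 1
Total inversions = 1 + 1 + 3 + 0 + 1 = 6
Final answer: 6


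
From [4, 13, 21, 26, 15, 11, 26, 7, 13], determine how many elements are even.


Check each element:
  4 is even
  13 is odd
  21 is odd
  26 is even
  15 is odd
  11 is odd
  26 is even
  7 is odd
  13 is odd
Evens: [4, 26, 26]
Count of evens = 3
Final answer: 3


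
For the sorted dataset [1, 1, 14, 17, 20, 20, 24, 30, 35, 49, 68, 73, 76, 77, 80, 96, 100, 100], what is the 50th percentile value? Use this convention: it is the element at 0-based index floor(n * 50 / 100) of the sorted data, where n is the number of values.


The dataset has n = 18 elements.
Index = floor(18 * 50 / 100) = floor(900 / 100) = floor(9) = 9
Counting from index 0 in the sorted data, the element at index 9 is 49.
Final answer: 49


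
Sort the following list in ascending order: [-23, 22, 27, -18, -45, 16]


Original list: [-23, 22, 27, -18, -45, 16]
Repeatedly take the smallest remaining element:
  Remaining [-23, 22, 27, -18, -45, 16] -> smallest is -45
  Remaining [-23, 22, 27, -18, 16] -> smallest is -23
  Remaining [22, 27, -18, 16] -> smallest is -18
  Remaining [22, 27, 16] -> smallest is 16
  Remaining [22, 27] -> smallest is 22
  Remaining [27] -> smallest is 27
Collecting the picks in order gives the sorted list.
Final answer: [-45, -23, -18, 16, 22, 27]


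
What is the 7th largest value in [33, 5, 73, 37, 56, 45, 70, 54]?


Sort descending: [73, 70, 56, 54, 45, 37, 33, 5]
The 7th element (1-indexed) is at index 6.
Value = 33
Final answer: 33


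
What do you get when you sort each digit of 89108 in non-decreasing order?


The number 89108 has digits: 8, 9, 1, 0, 8
Sorted: 0, 1, 8, 8, 9
Joining the sorted digits gives the result.
Final answer: 01889


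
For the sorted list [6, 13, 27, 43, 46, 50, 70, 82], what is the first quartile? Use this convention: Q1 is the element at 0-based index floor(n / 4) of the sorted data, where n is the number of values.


The list has n = 8 elements.
Q1 index = floor(8 / 4) = floor(2) = 2
Counting from index 0 in the sorted data, the element at index 2 is 27.
Final answer: 27


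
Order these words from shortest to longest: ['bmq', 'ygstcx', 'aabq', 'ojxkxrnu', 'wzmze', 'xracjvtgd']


Compute lengths:
  'bmq' has length 3
  'ygstcx' has length 6
  'aabq' has length 4
  'ojxkxrnu' has length 8
  'wzmze' has length 5
  'xracjvtgd' has length 9
Lengths in increasing order: 3 < 4 < 5 < 6 < 8 < 9
Listing the words in that order gives the answer.
Final answer: ['bmq', 'aabq', 'wzmze', 'ygstcx', 'ojxkxrnu', 'xracjvtgd']


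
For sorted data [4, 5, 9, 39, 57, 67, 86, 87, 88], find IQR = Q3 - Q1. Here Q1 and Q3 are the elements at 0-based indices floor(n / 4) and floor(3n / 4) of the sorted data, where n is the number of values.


The data has n = 9 elements.
Q1 index = floor(9 / 4) = floor(2.25) = 2; Q3 index = floor(3 * 9 / 4) = floor(6.75) = 6
Q1 = element at index 2 = 9
Q3 = element at index 6 = 86
IQR = 86 - 9 = 77
Final answer: 77


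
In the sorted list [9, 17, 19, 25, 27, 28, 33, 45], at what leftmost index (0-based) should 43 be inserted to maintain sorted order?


List is sorted: [9, 17, 19, 25, 27, 28, 33, 45]
We need the leftmost position where 43 can be inserted, i.e. the first index whose element is >= 43 (or the end of the list if none is).
Binary search with low=0, high=8 (0-based indices):
  low=0, high=8, mid=4: a[4]=27 < 43, so low = 5
  low=5, high=8, mid=6: a[6]=33 < 43, so low = 7
  low=7, high=8, mid=7: a[7]=45 >= 43, so high = 7
Now low = high = 7, so the insertion index is 7.
Final answer: 7


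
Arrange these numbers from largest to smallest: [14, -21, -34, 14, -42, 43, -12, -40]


Original list: [14, -21, -34, 14, -42, 43, -12, -40]
Repeatedly take the largest remaining element:
  Remaining [14, -21, -34, 14, -42, 43, -12, -40] -> largest is 43
  Remaining [14, -21, -34, 14, -42, -12, -40] -> largest is 14
  Remaining [-21, -34, 14, -42, -12, -40] -> largest is 14
  Remaining [-21, -34, -42, -12, -40] -> largest is -12
  Remaining [-21, -34, -42, -40] -> largest is -21
  Remaining [-34, -42, -40] -> largest is -34
  Remaining [-42, -40] -> largest is -40
  Remaining [-42] -> largest is -42
Collecting the picks in order gives the descending list.
Final answer: [43, 14, 14, -12, -21, -34, -40, -42]


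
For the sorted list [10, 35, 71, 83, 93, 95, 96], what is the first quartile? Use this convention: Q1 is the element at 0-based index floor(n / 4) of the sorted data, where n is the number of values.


The list has n = 7 elements.
Q1 index = floor(7 / 4) = floor(1.75) = 1
Counting from index 0 in the sorted data, the element at index 1 is 35.
Final answer: 35


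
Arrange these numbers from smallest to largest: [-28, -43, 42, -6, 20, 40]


Original list: [-28, -43, 42, -6, 20, 40]
Repeatedly take the smallest remaining element:
  Remaining [-28, -43, 42, -6, 20, 40] -> smallest is -43
  Remaining [-28, 42, -6, 20, 40] -> smallest is -28
  Remaining [42, -6, 20, 40] -> smallest is -6
  Remaining [42, 20, 40] -> smallest is 20
  Remaining [42, 40] -> smallest is 40
  Remaining [42] -> smallest is 42
Collecting the picks in order gives the sorted list.
Final answer: [-43, -28, -6, 20, 40, 42]


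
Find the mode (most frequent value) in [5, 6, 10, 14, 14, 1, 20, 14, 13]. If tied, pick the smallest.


Count the frequency of each value:
  1 appears 1 time(s)
  5 appears 1 time(s)
  6 appears 1 time(s)
  10 appears 1 time(s)
  13 appears 1 time(s)
  14 appears 3 time(s)
  20 appears 1 time(s)
Maximum frequency is 3.
Only 14 reaches that frequency, so it is the mode.
Final answer: 14


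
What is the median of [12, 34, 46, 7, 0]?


First, sort the list: [0, 7, 12, 34, 46]
The list has 5 elements (odd count).
The middle index is 2 (0-based), and the element there is 12.
Final answer: 12


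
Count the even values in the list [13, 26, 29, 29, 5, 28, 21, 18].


Check each element:
  13 is odd
  26 is even
  29 is odd
  29 is odd
  5 is odd
  28 is even
  21 is odd
  18 is even
Evens: [26, 28, 18]
Count of evens = 3
Final answer: 3


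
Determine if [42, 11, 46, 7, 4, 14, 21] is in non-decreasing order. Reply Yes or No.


Check consecutive pairs:
  42 <= 11? False
  11 <= 46? True
  46 <= 7? False
  7 <= 4? False
  4 <= 14? True
  14 <= 21? True
3 consecutive pair(s) are out of order, so the list is not sorted.
Final answer: No


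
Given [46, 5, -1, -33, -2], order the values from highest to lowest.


Original list: [46, 5, -1, -33, -2]
Repeatedly take the largest remaining element:
  Remaining [46, 5, -1, -33, -2] -> largest is 46
  Remaining [5, -1, -33, -2] -> largest is 5
  Remaining [-1, -33, -2] -> largest is -1
  Remaining [-33, -2] -> largest is -2
  Remaining [-33] -> largest is -33
Collecting the picks in order gives the descending list.
Final answer: [46, 5, -1, -2, -33]


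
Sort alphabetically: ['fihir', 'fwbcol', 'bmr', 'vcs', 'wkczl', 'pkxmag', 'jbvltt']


Compare strings character by character (the first differing letter decides):
  'bmr' < 'fihir' since 'b' < 'f' at position 1
  'fihir' < 'fwbcol' since 'i' < 'w' at position 2
  'fwbcol' < 'jbvltt' since 'f' < 'j' at position 1
  'jbvltt' < 'pkxmag' since 'j' < 'p' at position 1
  'pkxmag' < 'vcs' since 'p' < 'v' at position 1
  'vcs' < 'wkczl' since 'v' < 'w' at position 1
Chaining these comparisons gives the alphabetical order.
Final answer: ['bmr', 'fihir', 'fwbcol', 'jbvltt', 'pkxmag', 'vcs', 'wkczl']


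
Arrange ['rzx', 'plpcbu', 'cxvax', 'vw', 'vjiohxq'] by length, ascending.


Compute lengths:
  'rzx' has length 3
  'plpcbu' has length 6
  'cxvax' has length 5
  'vw' has length 2
  'vjiohxq' has length 7
Lengths in increasing order: 2 < 3 < 5 < 6 < 7
Listing the words in that order gives the answer.
Final answer: ['vw', 'rzx', 'cxvax', 'plpcbu', 'vjiohxq']


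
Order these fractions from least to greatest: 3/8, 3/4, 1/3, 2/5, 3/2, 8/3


Convert to decimal for comparison:
  3/8 = 0.375
  3/4 = 0.75
  1/3 = 0.3333
  2/5 = 0.4
  3/2 = 1.5
  8/3 = 2.6667
Decimals in increasing order: 0.3333 < 0.375 < 0.4 < 0.75 < 1.5 < 2.6667
Writing each back as its fraction gives the sorted order.
Final answer: 1/3, 3/8, 2/5, 3/4, 3/2, 8/3


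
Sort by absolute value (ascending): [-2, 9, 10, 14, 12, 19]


Compute absolute values:
  |-2| = 2
  |9| = 9
  |10| = 10
  |14| = 14
  |12| = 12
  |19| = 19
Absolute values in increasing order: 2 < 9 < 10 < 12 < 14 < 19
Listing the original numbers in that order gives the answer.
Final answer: [-2, 9, 10, 12, 14, 19]


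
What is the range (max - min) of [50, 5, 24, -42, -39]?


Maximum value: 50
Minimum value: -42
Range = 50 - (-42) = 92
Final answer: 92


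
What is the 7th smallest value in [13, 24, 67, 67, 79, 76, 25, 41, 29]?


Sort ascending: [13, 24, 25, 29, 41, 67, 67, 76, 79]
The 7th element (1-indexed) is at index 6.
Value = 67
Final answer: 67


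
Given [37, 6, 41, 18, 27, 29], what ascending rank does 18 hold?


Sort ascending: [6, 18, 27, 29, 37, 41]
Find 18 in the sorted list.
18 is at position 2 (1-indexed).
Final answer: 2


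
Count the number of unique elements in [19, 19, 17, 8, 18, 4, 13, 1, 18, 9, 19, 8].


List all unique values:
Distinct values: [1, 4, 8, 9, 13, 17, 18, 19]
Count = 8
Final answer: 8


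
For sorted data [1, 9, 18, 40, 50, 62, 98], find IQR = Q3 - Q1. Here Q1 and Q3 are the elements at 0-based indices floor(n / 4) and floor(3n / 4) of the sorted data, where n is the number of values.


The data has n = 7 elements.
Q1 index = floor(7 / 4) = floor(1.75) = 1; Q3 index = floor(3 * 7 / 4) = floor(5.25) = 5
Q1 = element at index 1 = 9
Q3 = element at index 5 = 62
IQR = 62 - 9 = 53
Final answer: 53


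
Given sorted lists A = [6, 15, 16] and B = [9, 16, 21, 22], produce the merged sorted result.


List A: [6, 15, 16]
List B: [9, 16, 21, 22]
Repeatedly compare the front elements and take the smaller:
  6 vs 9 -> take 6
  15 vs 9 -> take 9
  15 vs 16 -> take 15
  16 vs 16 -> take 16
  A is exhausted; append the rest of B: [16, 21, 22]
Final answer: [6, 9, 15, 16, 16, 21, 22]


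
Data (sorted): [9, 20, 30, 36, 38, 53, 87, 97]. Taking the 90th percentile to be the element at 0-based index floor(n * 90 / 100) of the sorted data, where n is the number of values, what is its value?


The dataset has n = 8 elements.
Index = floor(8 * 90 / 100) = floor(720 / 100) = floor(7.2) = 7
Counting from index 0 in the sorted data, the element at index 7 is 97.
Final answer: 97


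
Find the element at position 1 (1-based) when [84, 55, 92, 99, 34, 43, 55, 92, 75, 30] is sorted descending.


Sort descending: [99, 92, 92, 84, 75, 55, 55, 43, 34, 30]
The 1st element (1-indexed) is at index 0.
Value = 99
Final answer: 99


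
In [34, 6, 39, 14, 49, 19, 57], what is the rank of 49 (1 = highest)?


Sort descending: [57, 49, 39, 34, 19, 14, 6]
Find 49 in the sorted list.
49 is at position 2.
Final answer: 2


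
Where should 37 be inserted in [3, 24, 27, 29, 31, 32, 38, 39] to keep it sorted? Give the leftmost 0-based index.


List is sorted: [3, 24, 27, 29, 31, 32, 38, 39]
We need the leftmost position where 37 can be inserted, i.e. the first index whose element is >= 37 (or the end of the list if none is).
Binary search with low=0, high=8 (0-based indices):
  low=0, high=8, mid=4: a[4]=31 < 37, so low = 5
  low=5, high=8, mid=6: a[6]=38 >= 37, so high = 6
  low=5, high=6, mid=5: a[5]=32 < 37, so low = 6
Now low = high = 6, so the insertion index is 6.
Final answer: 6


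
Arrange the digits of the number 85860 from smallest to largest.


The number 85860 has digits: 8, 5, 8, 6, 0
Sorted: 0, 5, 6, 8, 8
Joining the sorted digits gives the result.
Final answer: 05688


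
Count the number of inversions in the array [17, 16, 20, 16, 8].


For each element, count the later elements that are smaller than it:
  17 (index 0): smaller elements after it = [16, 16, 8] -> 3
  16 (index 1): smaller elements after it = [8] -> 1
  20 (index 2): smaller elements after it = [16, 8] -> 2
  16 (index 3): smaller elements after it = [8] -> 1
Total inversions = 3 + 1 + 2 + 1 = 7
Final answer: 7


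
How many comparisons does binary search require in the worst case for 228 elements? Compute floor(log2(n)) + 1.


Binary search halves the search space each step.
Maximum comparisons = floor(log2(228)) + 1
log2(228) = 7.8329
floor(log2(228)) = 7, so 7 + 1 = 8
Final answer: 8


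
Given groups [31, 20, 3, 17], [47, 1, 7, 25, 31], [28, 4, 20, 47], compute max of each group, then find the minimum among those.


Find max of each group:
  Group 1: [31, 20, 3, 17] -> max = 31
  Group 2: [47, 1, 7, 25, 31] -> max = 47
  Group 3: [28, 4, 20, 47] -> max = 47
Maxes: [31, 47, 47]
Minimum of maxes = 31
Final answer: 31


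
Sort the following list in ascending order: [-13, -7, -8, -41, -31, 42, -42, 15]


Original list: [-13, -7, -8, -41, -31, 42, -42, 15]
Repeatedly take the smallest remaining element:
  Remaining [-13, -7, -8, -41, -31, 42, -42, 15] -> smallest is -42
  Remaining [-13, -7, -8, -41, -31, 42, 15] -> smallest is -41
  Remaining [-13, -7, -8, -31, 42, 15] -> smallest is -31
  Remaining [-13, -7, -8, 42, 15] -> smallest is -13
  Remaining [-7, -8, 42, 15] -> smallest is -8
  Remaining [-7, 42, 15] -> smallest is -7
  Remaining [42, 15] -> smallest is 15
  Remaining [42] -> smallest is 42
Collecting the picks in order gives the sorted list.
Final answer: [-42, -41, -31, -13, -8, -7, 15, 42]


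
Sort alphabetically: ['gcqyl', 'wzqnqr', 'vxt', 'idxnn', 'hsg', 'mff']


Compare strings character by character (the first differing letter decides):
  'gcqyl' < 'hsg' since 'g' < 'h' at position 1
  'hsg' < 'idxnn' since 'h' < 'i' at position 1
  'idxnn' < 'mff' since 'i' < 'm' at position 1
  'mff' < 'vxt' since 'm' < 'v' at position 1
  'vxt' < 'wzqnqr' since 'v' < 'w' at position 1
Chaining these comparisons gives the alphabetical order.
Final answer: ['gcqyl', 'hsg', 'idxnn', 'mff', 'vxt', 'wzqnqr']


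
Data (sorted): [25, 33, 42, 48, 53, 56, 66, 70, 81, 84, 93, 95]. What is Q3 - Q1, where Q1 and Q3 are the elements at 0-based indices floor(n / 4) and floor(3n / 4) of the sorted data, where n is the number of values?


The data has n = 12 elements.
Q1 index = floor(12 / 4) = floor(3) = 3; Q3 index = floor(3 * 12 / 4) = floor(9) = 9
Q1 = element at index 3 = 48
Q3 = element at index 9 = 84
IQR = 84 - 48 = 36
Final answer: 36


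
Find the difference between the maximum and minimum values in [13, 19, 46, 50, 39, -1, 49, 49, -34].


Maximum value: 50
Minimum value: -34
Range = 50 - (-34) = 84
Final answer: 84


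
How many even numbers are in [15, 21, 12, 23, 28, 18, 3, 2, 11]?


Check each element:
  15 is odd
  21 is odd
  12 is even
  23 is odd
  28 is even
  18 is even
  3 is odd
  2 is even
  11 is odd
Evens: [12, 28, 18, 2]
Count of evens = 4
Final answer: 4


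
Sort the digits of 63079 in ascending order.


The number 63079 has digits: 6, 3, 0, 7, 9
Sorted: 0, 3, 6, 7, 9
Joining the sorted digits gives the result.
Final answer: 03679


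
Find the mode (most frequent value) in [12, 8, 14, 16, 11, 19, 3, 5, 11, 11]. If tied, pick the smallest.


Count the frequency of each value:
  3 appears 1 time(s)
  5 appears 1 time(s)
  8 appears 1 time(s)
  11 appears 3 time(s)
  12 appears 1 time(s)
  14 appears 1 time(s)
  16 appears 1 time(s)
  19 appears 1 time(s)
Maximum frequency is 3.
Only 11 reaches that frequency, so it is the mode.
Final answer: 11


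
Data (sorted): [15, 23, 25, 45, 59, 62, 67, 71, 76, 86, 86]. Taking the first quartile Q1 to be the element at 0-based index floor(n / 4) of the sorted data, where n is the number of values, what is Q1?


The list has n = 11 elements.
Q1 index = floor(11 / 4) = floor(2.75) = 2
Counting from index 0 in the sorted data, the element at index 2 is 25.
Final answer: 25


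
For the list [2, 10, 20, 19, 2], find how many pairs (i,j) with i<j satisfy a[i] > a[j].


For each element, count the later elements that are smaller than it:
  2 (index 0): smaller elements after it = [] -> 0
  10 (index 1): smaller elements after it = [2] -> 1
  20 (index 2): smaller elements after it = [19, 2] -> 2
  19 (index 3): smaller elements after it = [2] -> 1
Total inversions = 0 + 1 + 2 + 1 = 4
Final answer: 4


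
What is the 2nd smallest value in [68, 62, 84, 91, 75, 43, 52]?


Sort ascending: [43, 52, 62, 68, 75, 84, 91]
The 2nd element (1-indexed) is at index 1.
Value = 52
Final answer: 52


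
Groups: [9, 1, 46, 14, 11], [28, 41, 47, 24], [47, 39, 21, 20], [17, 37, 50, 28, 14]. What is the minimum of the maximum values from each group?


Find max of each group:
  Group 1: [9, 1, 46, 14, 11] -> max = 46
  Group 2: [28, 41, 47, 24] -> max = 47
  Group 3: [47, 39, 21, 20] -> max = 47
  Group 4: [17, 37, 50, 28, 14] -> max = 50
Maxes: [46, 47, 47, 50]
Minimum of maxes = 46
Final answer: 46


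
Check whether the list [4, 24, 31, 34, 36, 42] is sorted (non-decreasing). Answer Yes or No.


Check consecutive pairs:
  4 <= 24? True
  24 <= 31? True
  31 <= 34? True
  34 <= 36? True
  36 <= 42? True
Every consecutive pair is in order, so the list is non-decreasing.
Final answer: Yes


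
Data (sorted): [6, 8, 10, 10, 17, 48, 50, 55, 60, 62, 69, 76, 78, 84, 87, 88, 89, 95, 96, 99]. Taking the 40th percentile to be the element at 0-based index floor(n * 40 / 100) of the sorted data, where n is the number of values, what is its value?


The dataset has n = 20 elements.
Index = floor(20 * 40 / 100) = floor(800 / 100) = floor(8) = 8
Counting from index 0 in the sorted data, the element at index 8 is 60.
Final answer: 60


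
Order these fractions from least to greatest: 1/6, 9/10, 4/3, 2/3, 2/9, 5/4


Convert to decimal for comparison:
  1/6 = 0.1667
  9/10 = 0.9
  4/3 = 1.3333
  2/3 = 0.6667
  2/9 = 0.2222
  5/4 = 1.25
Decimals in increasing order: 0.1667 < 0.2222 < 0.6667 < 0.9 < 1.25 < 1.3333
Writing each back as its fraction gives the sorted order.
Final answer: 1/6, 2/9, 2/3, 9/10, 5/4, 4/3


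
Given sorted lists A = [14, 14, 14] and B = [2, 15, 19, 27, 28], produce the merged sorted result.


List A: [14, 14, 14]
List B: [2, 15, 19, 27, 28]
Repeatedly compare the front elements and take the smaller:
  14 vs 2 -> take 2
  14 vs 15 -> take 14
  14 vs 15 -> take 14
  14 vs 15 -> take 14
  A is exhausted; append the rest of B: [15, 19, 27, 28]
Final answer: [2, 14, 14, 14, 15, 19, 27, 28]


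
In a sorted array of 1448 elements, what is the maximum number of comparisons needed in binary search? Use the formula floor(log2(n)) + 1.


Binary search halves the search space each step.
Maximum comparisons = floor(log2(1448)) + 1
log2(1448) = 10.4998
floor(log2(1448)) = 10, so 10 + 1 = 11
Final answer: 11


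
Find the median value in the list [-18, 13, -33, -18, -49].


First, sort the list: [-49, -33, -18, -18, 13]
The list has 5 elements (odd count).
The middle index is 2 (0-based), and the element there is -18.
Final answer: -18


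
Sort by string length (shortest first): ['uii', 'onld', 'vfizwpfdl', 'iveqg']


Compute lengths:
  'uii' has length 3
  'onld' has length 4
  'vfizwpfdl' has length 9
  'iveqg' has length 5
Lengths in increasing order: 3 < 4 < 5 < 9
Listing the words in that order gives the answer.
Final answer: ['uii', 'onld', 'iveqg', 'vfizwpfdl']


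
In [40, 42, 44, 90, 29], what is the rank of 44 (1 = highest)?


Sort descending: [90, 44, 42, 40, 29]
Find 44 in the sorted list.
44 is at position 2.
Final answer: 2


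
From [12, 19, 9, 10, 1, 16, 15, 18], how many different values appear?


List all unique values:
Distinct values: [1, 9, 10, 12, 15, 16, 18, 19]
Count = 8
Final answer: 8


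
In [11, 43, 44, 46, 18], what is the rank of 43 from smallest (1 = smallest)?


Sort ascending: [11, 18, 43, 44, 46]
Find 43 in the sorted list.
43 is at position 3 (1-indexed).
Final answer: 3


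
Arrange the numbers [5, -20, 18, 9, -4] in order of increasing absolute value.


Compute absolute values:
  |5| = 5
  |-20| = 20
  |18| = 18
  |9| = 9
  |-4| = 4
Absolute values in increasing order: 4 < 5 < 9 < 18 < 20
Listing the original numbers in that order gives the answer.
Final answer: [-4, 5, 9, 18, -20]


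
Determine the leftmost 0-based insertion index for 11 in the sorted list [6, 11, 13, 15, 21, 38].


List is sorted: [6, 11, 13, 15, 21, 38]
We need the leftmost position where 11 can be inserted, i.e. the first index whose element is >= 11 (or the end of the list if none is).
Binary search with low=0, high=6 (0-based indices):
  low=0, high=6, mid=3: a[3]=15 >= 11, so high = 3
  low=0, high=3, mid=1: a[1]=11 >= 11, so high = 1
  low=0, high=1, mid=0: a[0]=6 < 11, so low = 1
Now low = high = 1, so the insertion index is 1.
Final answer: 1


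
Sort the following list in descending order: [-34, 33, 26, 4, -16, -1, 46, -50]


Original list: [-34, 33, 26, 4, -16, -1, 46, -50]
Repeatedly take the largest remaining element:
  Remaining [-34, 33, 26, 4, -16, -1, 46, -50] -> largest is 46
  Remaining [-34, 33, 26, 4, -16, -1, -50] -> largest is 33
  Remaining [-34, 26, 4, -16, -1, -50] -> largest is 26
  Remaining [-34, 4, -16, -1, -50] -> largest is 4
  Remaining [-34, -16, -1, -50] -> largest is -1
  Remaining [-34, -16, -50] -> largest is -16
  Remaining [-34, -50] -> largest is -34
  Remaining [-50] -> largest is -50
Collecting the picks in order gives the descending list.
Final answer: [46, 33, 26, 4, -1, -16, -34, -50]


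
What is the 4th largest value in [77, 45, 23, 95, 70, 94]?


Sort descending: [95, 94, 77, 70, 45, 23]
The 4th element (1-indexed) is at index 3.
Value = 70
Final answer: 70


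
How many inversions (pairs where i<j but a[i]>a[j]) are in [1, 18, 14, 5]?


For each element, count the later elements that are smaller than it:
  1 (index 0): smaller elements after it = [] -> 0
  18 (index 1): smaller elements after it = [14, 5] -> 2
  14 (index 2): smaller elements after it = [5] -> 1
Total inversions = 0 + 2 + 1 = 3
Final answer: 3


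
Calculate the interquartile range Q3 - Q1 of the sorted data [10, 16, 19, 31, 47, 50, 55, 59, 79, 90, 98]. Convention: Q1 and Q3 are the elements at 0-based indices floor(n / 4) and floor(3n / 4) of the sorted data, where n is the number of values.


The data has n = 11 elements.
Q1 index = floor(11 / 4) = floor(2.75) = 2; Q3 index = floor(3 * 11 / 4) = floor(8.25) = 8
Q1 = element at index 2 = 19
Q3 = element at index 8 = 79
IQR = 79 - 19 = 60
Final answer: 60


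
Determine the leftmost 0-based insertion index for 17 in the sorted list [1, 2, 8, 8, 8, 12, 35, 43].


List is sorted: [1, 2, 8, 8, 8, 12, 35, 43]
We need the leftmost position where 17 can be inserted, i.e. the first index whose element is >= 17 (or the end of the list if none is).
Binary search with low=0, high=8 (0-based indices):
  low=0, high=8, mid=4: a[4]=8 < 17, so low = 5
  low=5, high=8, mid=6: a[6]=35 >= 17, so high = 6
  low=5, high=6, mid=5: a[5]=12 < 17, so low = 6
Now low = high = 6, so the insertion index is 6.
Final answer: 6


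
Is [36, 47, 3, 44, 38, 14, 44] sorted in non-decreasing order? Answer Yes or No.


Check consecutive pairs:
  36 <= 47? True
  47 <= 3? False
  3 <= 44? True
  44 <= 38? False
  38 <= 14? False
  14 <= 44? True
3 consecutive pair(s) are out of order, so the list is not sorted.
Final answer: No


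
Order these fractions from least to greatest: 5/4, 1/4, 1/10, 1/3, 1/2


Convert to decimal for comparison:
  5/4 = 1.25
  1/4 = 0.25
  1/10 = 0.1
  1/3 = 0.3333
  1/2 = 0.5
Decimals in increasing order: 0.1 < 0.25 < 0.3333 < 0.5 < 1.25
Writing each back as its fraction gives the sorted order.
Final answer: 1/10, 1/4, 1/3, 1/2, 5/4


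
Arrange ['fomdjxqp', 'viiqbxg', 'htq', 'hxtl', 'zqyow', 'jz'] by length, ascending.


Compute lengths:
  'fomdjxqp' has length 8
  'viiqbxg' has length 7
  'htq' has length 3
  'hxtl' has length 4
  'zqyow' has length 5
  'jz' has length 2
Lengths in increasing order: 2 < 3 < 4 < 5 < 7 < 8
Listing the words in that order gives the answer.
Final answer: ['jz', 'htq', 'hxtl', 'zqyow', 'viiqbxg', 'fomdjxqp']


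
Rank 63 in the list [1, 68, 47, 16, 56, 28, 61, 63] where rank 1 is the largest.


Sort descending: [68, 63, 61, 56, 47, 28, 16, 1]
Find 63 in the sorted list.
63 is at position 2.
Final answer: 2


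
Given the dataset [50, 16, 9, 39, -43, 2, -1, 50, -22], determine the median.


First, sort the list: [-43, -22, -1, 2, 9, 16, 39, 50, 50]
The list has 9 elements (odd count).
The middle index is 4 (0-based), and the element there is 9.
Final answer: 9


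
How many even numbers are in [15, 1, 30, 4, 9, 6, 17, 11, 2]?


Check each element:
  15 is odd
  1 is odd
  30 is even
  4 is even
  9 is odd
  6 is even
  17 is odd
  11 is odd
  2 is even
Evens: [30, 4, 6, 2]
Count of evens = 4
Final answer: 4


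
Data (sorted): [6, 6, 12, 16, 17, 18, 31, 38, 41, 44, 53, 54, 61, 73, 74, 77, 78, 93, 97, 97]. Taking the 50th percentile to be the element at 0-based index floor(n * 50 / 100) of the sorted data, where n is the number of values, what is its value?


The dataset has n = 20 elements.
Index = floor(20 * 50 / 100) = floor(1000 / 100) = floor(10) = 10
Counting from index 0 in the sorted data, the element at index 10 is 53.
Final answer: 53


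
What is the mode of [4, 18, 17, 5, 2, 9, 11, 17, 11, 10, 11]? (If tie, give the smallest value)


Count the frequency of each value:
  2 appears 1 time(s)
  4 appears 1 time(s)
  5 appears 1 time(s)
  9 appears 1 time(s)
  10 appears 1 time(s)
  11 appears 3 time(s)
  17 appears 2 time(s)
  18 appears 1 time(s)
Maximum frequency is 3.
Only 11 reaches that frequency, so it is the mode.
Final answer: 11


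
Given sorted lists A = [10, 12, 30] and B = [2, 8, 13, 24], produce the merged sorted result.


List A: [10, 12, 30]
List B: [2, 8, 13, 24]
Repeatedly compare the front elements and take the smaller:
  10 vs 2 -> take 2
  10 vs 8 -> take 8
  10 vs 13 -> take 10
  12 vs 13 -> take 12
  30 vs 13 -> take 13
  30 vs 24 -> take 24
  B is exhausted; append the rest of A: [30]
Final answer: [2, 8, 10, 12, 13, 24, 30]


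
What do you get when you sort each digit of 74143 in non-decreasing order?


The number 74143 has digits: 7, 4, 1, 4, 3
Sorted: 1, 3, 4, 4, 7
Joining the sorted digits gives the result.
Final answer: 13447


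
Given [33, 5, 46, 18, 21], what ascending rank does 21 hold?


Sort ascending: [5, 18, 21, 33, 46]
Find 21 in the sorted list.
21 is at position 3 (1-indexed).
Final answer: 3


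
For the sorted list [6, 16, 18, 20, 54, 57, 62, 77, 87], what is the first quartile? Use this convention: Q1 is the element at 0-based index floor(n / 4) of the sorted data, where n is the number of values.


The list has n = 9 elements.
Q1 index = floor(9 / 4) = floor(2.25) = 2
Counting from index 0 in the sorted data, the element at index 2 is 18.
Final answer: 18


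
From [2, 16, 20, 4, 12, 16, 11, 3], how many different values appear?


List all unique values:
Distinct values: [2, 3, 4, 11, 12, 16, 20]
Count = 7
Final answer: 7


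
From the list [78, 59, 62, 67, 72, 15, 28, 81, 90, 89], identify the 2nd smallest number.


Sort ascending: [15, 28, 59, 62, 67, 72, 78, 81, 89, 90]
The 2nd element (1-indexed) is at index 1.
Value = 28
Final answer: 28


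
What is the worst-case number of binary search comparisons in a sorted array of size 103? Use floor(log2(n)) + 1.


Binary search halves the search space each step.
Maximum comparisons = floor(log2(103)) + 1
log2(103) = 6.6865
floor(log2(103)) = 6, so 6 + 1 = 7
Final answer: 7


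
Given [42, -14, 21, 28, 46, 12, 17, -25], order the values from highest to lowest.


Original list: [42, -14, 21, 28, 46, 12, 17, -25]
Repeatedly take the largest remaining element:
  Remaining [42, -14, 21, 28, 46, 12, 17, -25] -> largest is 46
  Remaining [42, -14, 21, 28, 12, 17, -25] -> largest is 42
  Remaining [-14, 21, 28, 12, 17, -25] -> largest is 28
  Remaining [-14, 21, 12, 17, -25] -> largest is 21
  Remaining [-14, 12, 17, -25] -> largest is 17
  Remaining [-14, 12, -25] -> largest is 12
  Remaining [-14, -25] -> largest is -14
  Remaining [-25] -> largest is -25
Collecting the picks in order gives the descending list.
Final answer: [46, 42, 28, 21, 17, 12, -14, -25]


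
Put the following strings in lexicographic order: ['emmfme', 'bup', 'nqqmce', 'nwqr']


Compare strings character by character (the first differing letter decides):
  'bup' < 'emmfme' since 'b' < 'e' at position 1
  'emmfme' < 'nqqmce' since 'e' < 'n' at position 1
  'nqqmce' < 'nwqr' since 'q' < 'w' at position 2
Chaining these comparisons gives the alphabetical order.
Final answer: ['bup', 'emmfme', 'nqqmce', 'nwqr']


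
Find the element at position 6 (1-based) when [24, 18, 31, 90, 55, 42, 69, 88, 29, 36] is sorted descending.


Sort descending: [90, 88, 69, 55, 42, 36, 31, 29, 24, 18]
The 6th element (1-indexed) is at index 5.
Value = 36
Final answer: 36


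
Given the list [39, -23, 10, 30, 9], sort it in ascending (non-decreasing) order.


Original list: [39, -23, 10, 30, 9]
Repeatedly take the smallest remaining element:
  Remaining [39, -23, 10, 30, 9] -> smallest is -23
  Remaining [39, 10, 30, 9] -> smallest is 9
  Remaining [39, 10, 30] -> smallest is 10
  Remaining [39, 30] -> smallest is 30
  Remaining [39] -> smallest is 39
Collecting the picks in order gives the sorted list.
Final answer: [-23, 9, 10, 30, 39]


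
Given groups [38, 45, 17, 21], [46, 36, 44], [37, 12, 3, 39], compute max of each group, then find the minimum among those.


Find max of each group:
  Group 1: [38, 45, 17, 21] -> max = 45
  Group 2: [46, 36, 44] -> max = 46
  Group 3: [37, 12, 3, 39] -> max = 39
Maxes: [45, 46, 39]
Minimum of maxes = 39
Final answer: 39


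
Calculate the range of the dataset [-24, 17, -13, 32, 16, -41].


Maximum value: 32
Minimum value: -41
Range = 32 - (-41) = 73
Final answer: 73


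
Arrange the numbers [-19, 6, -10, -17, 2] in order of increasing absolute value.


Compute absolute values:
  |-19| = 19
  |6| = 6
  |-10| = 10
  |-17| = 17
  |2| = 2
Absolute values in increasing order: 2 < 6 < 10 < 17 < 19
Listing the original numbers in that order gives the answer.
Final answer: [2, 6, -10, -17, -19]


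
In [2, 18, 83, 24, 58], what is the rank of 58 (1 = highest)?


Sort descending: [83, 58, 24, 18, 2]
Find 58 in the sorted list.
58 is at position 2.
Final answer: 2


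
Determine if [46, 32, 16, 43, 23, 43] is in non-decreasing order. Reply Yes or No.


Check consecutive pairs:
  46 <= 32? False
  32 <= 16? False
  16 <= 43? True
  43 <= 23? False
  23 <= 43? True
3 consecutive pair(s) are out of order, so the list is not sorted.
Final answer: No


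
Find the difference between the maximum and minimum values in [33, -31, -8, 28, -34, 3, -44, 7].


Maximum value: 33
Minimum value: -44
Range = 33 - (-44) = 77
Final answer: 77


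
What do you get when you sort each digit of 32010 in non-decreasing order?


The number 32010 has digits: 3, 2, 0, 1, 0
Sorted: 0, 0, 1, 2, 3
Joining the sorted digits gives the result.
Final answer: 00123


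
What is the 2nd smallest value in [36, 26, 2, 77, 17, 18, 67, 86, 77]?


Sort ascending: [2, 17, 18, 26, 36, 67, 77, 77, 86]
The 2nd element (1-indexed) is at index 1.
Value = 17
Final answer: 17


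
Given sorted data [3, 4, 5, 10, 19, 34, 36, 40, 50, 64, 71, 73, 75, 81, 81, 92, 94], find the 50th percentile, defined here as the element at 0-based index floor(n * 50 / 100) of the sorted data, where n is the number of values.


The dataset has n = 17 elements.
Index = floor(17 * 50 / 100) = floor(850 / 100) = floor(8.5) = 8
Counting from index 0 in the sorted data, the element at index 8 is 50.
Final answer: 50


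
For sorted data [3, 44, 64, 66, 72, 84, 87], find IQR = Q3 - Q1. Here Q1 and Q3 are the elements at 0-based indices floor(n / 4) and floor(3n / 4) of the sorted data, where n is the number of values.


The data has n = 7 elements.
Q1 index = floor(7 / 4) = floor(1.75) = 1; Q3 index = floor(3 * 7 / 4) = floor(5.25) = 5
Q1 = element at index 1 = 44
Q3 = element at index 5 = 84
IQR = 84 - 44 = 40
Final answer: 40


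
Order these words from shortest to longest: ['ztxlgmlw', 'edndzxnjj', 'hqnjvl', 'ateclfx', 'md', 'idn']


Compute lengths:
  'ztxlgmlw' has length 8
  'edndzxnjj' has length 9
  'hqnjvl' has length 6
  'ateclfx' has length 7
  'md' has length 2
  'idn' has length 3
Lengths in increasing order: 2 < 3 < 6 < 7 < 8 < 9
Listing the words in that order gives the answer.
Final answer: ['md', 'idn', 'hqnjvl', 'ateclfx', 'ztxlgmlw', 'edndzxnjj']


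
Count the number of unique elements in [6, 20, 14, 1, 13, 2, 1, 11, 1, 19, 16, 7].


List all unique values:
Distinct values: [1, 2, 6, 7, 11, 13, 14, 16, 19, 20]
Count = 10
Final answer: 10


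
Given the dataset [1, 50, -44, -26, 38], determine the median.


First, sort the list: [-44, -26, 1, 38, 50]
The list has 5 elements (odd count).
The middle index is 2 (0-based), and the element there is 1.
Final answer: 1


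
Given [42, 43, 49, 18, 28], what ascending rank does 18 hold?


Sort ascending: [18, 28, 42, 43, 49]
Find 18 in the sorted list.
18 is at position 1 (1-indexed).
Final answer: 1


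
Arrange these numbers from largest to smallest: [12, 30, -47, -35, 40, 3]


Original list: [12, 30, -47, -35, 40, 3]
Repeatedly take the largest remaining element:
  Remaining [12, 30, -47, -35, 40, 3] -> largest is 40
  Remaining [12, 30, -47, -35, 3] -> largest is 30
  Remaining [12, -47, -35, 3] -> largest is 12
  Remaining [-47, -35, 3] -> largest is 3
  Remaining [-47, -35] -> largest is -35
  Remaining [-47] -> largest is -47
Collecting the picks in order gives the descending list.
Final answer: [40, 30, 12, 3, -35, -47]


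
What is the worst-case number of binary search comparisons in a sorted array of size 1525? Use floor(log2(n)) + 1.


Binary search halves the search space each step.
Maximum comparisons = floor(log2(1525)) + 1
log2(1525) = 10.5746
floor(log2(1525)) = 10, so 10 + 1 = 11
Final answer: 11


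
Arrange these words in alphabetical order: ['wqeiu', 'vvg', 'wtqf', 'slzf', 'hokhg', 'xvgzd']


Compare strings character by character (the first differing letter decides):
  'hokhg' < 'slzf' since 'h' < 's' at position 1
  'slzf' < 'vvg' since 's' < 'v' at position 1
  'vvg' < 'wqeiu' since 'v' < 'w' at position 1
  'wqeiu' < 'wtqf' since 'q' < 't' at position 2
  'wtqf' < 'xvgzd' since 'w' < 'x' at position 1
Chaining these comparisons gives the alphabetical order.
Final answer: ['hokhg', 'slzf', 'vvg', 'wqeiu', 'wtqf', 'xvgzd']


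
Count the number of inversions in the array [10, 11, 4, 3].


For each element, count the later elements that are smaller than it:
  10 (index 0): smaller elements after it = [4, 3] -> 2
  11 (index 1): smaller elements after it = [4, 3] -> 2
  4 (index 2): smaller elements after it = [3] -> 1
Total inversions = 2 + 2 + 1 = 5
Final answer: 5


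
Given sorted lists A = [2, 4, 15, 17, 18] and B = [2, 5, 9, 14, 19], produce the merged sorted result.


List A: [2, 4, 15, 17, 18]
List B: [2, 5, 9, 14, 19]
Repeatedly compare the front elements and take the smaller:
  2 vs 2 -> take 2
  4 vs 2 -> take 2
  4 vs 5 -> take 4
  15 vs 5 -> take 5
  15 vs 9 -> take 9
  15 vs 14 -> take 14
  15 vs 19 -> take 15
  17 vs 19 -> take 17
  18 vs 19 -> take 18
  A is exhausted; append the rest of B: [19]
Final answer: [2, 2, 4, 5, 9, 14, 15, 17, 18, 19]


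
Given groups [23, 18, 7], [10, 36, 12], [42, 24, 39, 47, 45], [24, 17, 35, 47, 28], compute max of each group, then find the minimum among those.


Find max of each group:
  Group 1: [23, 18, 7] -> max = 23
  Group 2: [10, 36, 12] -> max = 36
  Group 3: [42, 24, 39, 47, 45] -> max = 47
  Group 4: [24, 17, 35, 47, 28] -> max = 47
Maxes: [23, 36, 47, 47]
Minimum of maxes = 23
Final answer: 23


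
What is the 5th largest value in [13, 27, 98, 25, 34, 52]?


Sort descending: [98, 52, 34, 27, 25, 13]
The 5th element (1-indexed) is at index 4.
Value = 25
Final answer: 25


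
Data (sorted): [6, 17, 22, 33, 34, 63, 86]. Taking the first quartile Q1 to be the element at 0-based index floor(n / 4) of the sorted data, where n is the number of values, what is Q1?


The list has n = 7 elements.
Q1 index = floor(7 / 4) = floor(1.75) = 1
Counting from index 0 in the sorted data, the element at index 1 is 17.
Final answer: 17


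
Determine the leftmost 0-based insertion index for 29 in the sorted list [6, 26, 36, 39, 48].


List is sorted: [6, 26, 36, 39, 48]
We need the leftmost position where 29 can be inserted, i.e. the first index whose element is >= 29 (or the end of the list if none is).
Binary search with low=0, high=5 (0-based indices):
  low=0, high=5, mid=2: a[2]=36 >= 29, so high = 2
  low=0, high=2, mid=1: a[1]=26 < 29, so low = 2
Now low = high = 2, so the insertion index is 2.
Final answer: 2


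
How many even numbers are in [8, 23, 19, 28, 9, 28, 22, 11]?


Check each element:
  8 is even
  23 is odd
  19 is odd
  28 is even
  9 is odd
  28 is even
  22 is even
  11 is odd
Evens: [8, 28, 28, 22]
Count of evens = 4
Final answer: 4


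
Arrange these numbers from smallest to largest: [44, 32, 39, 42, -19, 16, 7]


Original list: [44, 32, 39, 42, -19, 16, 7]
Repeatedly take the smallest remaining element:
  Remaining [44, 32, 39, 42, -19, 16, 7] -> smallest is -19
  Remaining [44, 32, 39, 42, 16, 7] -> smallest is 7
  Remaining [44, 32, 39, 42, 16] -> smallest is 16
  Remaining [44, 32, 39, 42] -> smallest is 32
  Remaining [44, 39, 42] -> smallest is 39
  Remaining [44, 42] -> smallest is 42
  Remaining [44] -> smallest is 44
Collecting the picks in order gives the sorted list.
Final answer: [-19, 7, 16, 32, 39, 42, 44]
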